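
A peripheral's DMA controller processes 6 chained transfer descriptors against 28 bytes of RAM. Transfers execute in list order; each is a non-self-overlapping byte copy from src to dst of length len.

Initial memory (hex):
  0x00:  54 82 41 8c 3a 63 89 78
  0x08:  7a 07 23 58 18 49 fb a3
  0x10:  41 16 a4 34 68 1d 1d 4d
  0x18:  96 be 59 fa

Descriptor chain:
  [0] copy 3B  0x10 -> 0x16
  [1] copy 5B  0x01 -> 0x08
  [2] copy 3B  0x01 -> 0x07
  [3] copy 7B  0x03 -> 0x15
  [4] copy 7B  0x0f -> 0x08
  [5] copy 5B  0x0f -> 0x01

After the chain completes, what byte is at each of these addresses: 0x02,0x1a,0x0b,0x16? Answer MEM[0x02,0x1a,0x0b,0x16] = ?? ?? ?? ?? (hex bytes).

MEM[0x02,0x1a,0x0b,0x16] = 41 41 a4 3a

#0 dst[0x16+3] := {0x41,0x16,0xa4}
#1 dst[0x08+5] := {0x82,0x41,0x8c,0x3a,0x63}
#2 dst[0x07+3] := {0x82,0x41,0x8c}
#3 dst[0x15+7] := {0x8c,0x3a,0x63,0x89,0x82,0x41,0x8c}
#4 dst[0x08+7] := {0xa3,0x41,0x16,0xa4,0x34,0x68,0x8c}
#5 dst[0x01+5] := {0xa3,0x41,0x16,0xa4,0x34}
query mem[0x02]=0x41, mem[0x1a]=0x41, mem[0x0b]=0xa4, mem[0x16]=0x3a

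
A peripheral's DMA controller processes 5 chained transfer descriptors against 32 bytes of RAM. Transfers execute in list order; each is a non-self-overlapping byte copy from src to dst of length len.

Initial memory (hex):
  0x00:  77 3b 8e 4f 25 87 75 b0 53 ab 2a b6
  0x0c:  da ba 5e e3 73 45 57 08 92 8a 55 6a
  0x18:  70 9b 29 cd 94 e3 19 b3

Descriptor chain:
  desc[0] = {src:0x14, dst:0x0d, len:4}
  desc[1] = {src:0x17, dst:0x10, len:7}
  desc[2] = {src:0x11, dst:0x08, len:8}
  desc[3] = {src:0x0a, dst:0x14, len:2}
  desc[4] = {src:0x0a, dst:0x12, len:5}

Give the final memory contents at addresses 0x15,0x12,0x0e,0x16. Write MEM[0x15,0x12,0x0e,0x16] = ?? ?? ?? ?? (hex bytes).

  after D0: wrote 4B at 0x0d = 928a556a
  after D1: wrote 7B at 0x10 = 6a709b29cd94e3
  after D2: wrote 8B at 0x08 = 709b29cd94e36a70
  after D3: wrote 2B at 0x14 = 29cd
  after D4: wrote 5B at 0x12 = 29cd94e36a
query mem[0x15]=0xe3, mem[0x12]=0x29, mem[0x0e]=0x6a, mem[0x16]=0x6a

MEM[0x15,0x12,0x0e,0x16] = e3 29 6a 6a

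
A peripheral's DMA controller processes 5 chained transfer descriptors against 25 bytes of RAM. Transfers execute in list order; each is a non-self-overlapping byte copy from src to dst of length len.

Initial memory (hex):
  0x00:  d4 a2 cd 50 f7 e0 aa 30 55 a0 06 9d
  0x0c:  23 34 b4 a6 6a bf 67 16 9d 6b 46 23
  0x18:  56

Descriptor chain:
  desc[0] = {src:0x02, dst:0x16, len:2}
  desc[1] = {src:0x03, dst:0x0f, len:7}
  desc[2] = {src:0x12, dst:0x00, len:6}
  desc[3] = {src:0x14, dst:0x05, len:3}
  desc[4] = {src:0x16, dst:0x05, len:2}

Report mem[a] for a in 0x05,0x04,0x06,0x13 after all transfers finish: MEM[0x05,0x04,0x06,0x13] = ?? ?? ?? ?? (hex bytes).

#0 dst[0x16+2] := {0xcd,0x50}
#1 dst[0x0f+7] := {0x50,0xf7,0xe0,0xaa,0x30,0x55,0xa0}
#2 dst[0x00+6] := {0xaa,0x30,0x55,0xa0,0xcd,0x50}
#3 dst[0x05+3] := {0x55,0xa0,0xcd}
#4 dst[0x05+2] := {0xcd,0x50}
query mem[0x05]=0xcd, mem[0x04]=0xcd, mem[0x06]=0x50, mem[0x13]=0x30

MEM[0x05,0x04,0x06,0x13] = cd cd 50 30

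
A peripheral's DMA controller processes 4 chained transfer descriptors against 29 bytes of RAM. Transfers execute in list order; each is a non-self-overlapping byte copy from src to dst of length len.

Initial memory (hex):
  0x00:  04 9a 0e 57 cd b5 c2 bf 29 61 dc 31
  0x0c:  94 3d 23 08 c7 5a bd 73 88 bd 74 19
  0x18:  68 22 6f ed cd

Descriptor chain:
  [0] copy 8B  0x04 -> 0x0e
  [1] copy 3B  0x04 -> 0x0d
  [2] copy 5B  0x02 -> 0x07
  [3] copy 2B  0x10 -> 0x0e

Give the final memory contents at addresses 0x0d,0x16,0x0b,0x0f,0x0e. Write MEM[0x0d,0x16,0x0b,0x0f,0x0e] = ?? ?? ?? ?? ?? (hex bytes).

#0 dst[0x0e+8] := {0xcd,0xb5,0xc2,0xbf,0x29,0x61,0xdc,0x31}
#1 dst[0x0d+3] := {0xcd,0xb5,0xc2}
#2 dst[0x07+5] := {0x0e,0x57,0xcd,0xb5,0xc2}
#3 dst[0x0e+2] := {0xc2,0xbf}
query mem[0x0d]=0xcd, mem[0x16]=0x74, mem[0x0b]=0xc2, mem[0x0f]=0xbf, mem[0x0e]=0xc2

MEM[0x0d,0x16,0x0b,0x0f,0x0e] = cd 74 c2 bf c2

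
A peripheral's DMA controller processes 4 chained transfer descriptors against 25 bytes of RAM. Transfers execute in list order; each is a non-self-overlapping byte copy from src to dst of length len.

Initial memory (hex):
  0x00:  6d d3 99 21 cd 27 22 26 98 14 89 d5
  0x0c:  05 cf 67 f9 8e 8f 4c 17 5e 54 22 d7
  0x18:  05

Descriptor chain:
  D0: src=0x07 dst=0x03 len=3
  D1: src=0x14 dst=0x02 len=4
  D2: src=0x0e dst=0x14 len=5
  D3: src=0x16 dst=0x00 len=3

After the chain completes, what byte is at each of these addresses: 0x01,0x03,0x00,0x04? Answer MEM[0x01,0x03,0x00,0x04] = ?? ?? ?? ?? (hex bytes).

MEM[0x01,0x03,0x00,0x04] = 8f 54 8e 22

#0 dst[0x03+3] := {0x26,0x98,0x14}
#1 dst[0x02+4] := {0x5e,0x54,0x22,0xd7}
#2 dst[0x14+5] := {0x67,0xf9,0x8e,0x8f,0x4c}
#3 dst[0x00+3] := {0x8e,0x8f,0x4c}
query mem[0x01]=0x8f, mem[0x03]=0x54, mem[0x00]=0x8e, mem[0x04]=0x22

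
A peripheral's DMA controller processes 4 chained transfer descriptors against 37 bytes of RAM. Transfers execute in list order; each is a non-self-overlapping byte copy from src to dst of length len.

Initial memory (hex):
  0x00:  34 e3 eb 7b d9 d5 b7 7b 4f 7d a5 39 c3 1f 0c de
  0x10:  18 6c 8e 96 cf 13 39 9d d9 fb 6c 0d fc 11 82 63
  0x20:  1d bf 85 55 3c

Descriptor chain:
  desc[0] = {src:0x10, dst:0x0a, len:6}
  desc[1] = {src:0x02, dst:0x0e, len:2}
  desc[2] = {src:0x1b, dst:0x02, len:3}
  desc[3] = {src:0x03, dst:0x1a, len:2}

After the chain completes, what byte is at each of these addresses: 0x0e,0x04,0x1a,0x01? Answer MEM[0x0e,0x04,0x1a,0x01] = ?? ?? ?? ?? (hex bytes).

[0] 0x10->0x0a len=6 : 18 6c 8e 96 cf 13
[1] 0x02->0x0e len=2 : eb 7b
[2] 0x1b->0x02 len=3 : 0d fc 11
[3] 0x03->0x1a len=2 : fc 11
query mem[0x0e]=0xeb, mem[0x04]=0x11, mem[0x1a]=0xfc, mem[0x01]=0xe3

MEM[0x0e,0x04,0x1a,0x01] = eb 11 fc e3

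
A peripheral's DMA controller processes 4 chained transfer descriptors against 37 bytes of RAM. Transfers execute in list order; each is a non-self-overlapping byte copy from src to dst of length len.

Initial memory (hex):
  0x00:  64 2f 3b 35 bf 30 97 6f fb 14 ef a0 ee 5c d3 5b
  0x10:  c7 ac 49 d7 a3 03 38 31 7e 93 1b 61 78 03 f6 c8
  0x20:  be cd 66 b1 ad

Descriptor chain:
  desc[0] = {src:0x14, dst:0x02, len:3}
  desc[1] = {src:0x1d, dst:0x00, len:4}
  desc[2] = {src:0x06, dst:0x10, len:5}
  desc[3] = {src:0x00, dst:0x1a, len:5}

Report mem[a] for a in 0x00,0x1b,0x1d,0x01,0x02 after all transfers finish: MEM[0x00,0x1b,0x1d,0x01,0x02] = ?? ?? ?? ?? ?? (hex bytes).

[0] 0x14->0x02 len=3 : a3 03 38
[1] 0x1d->0x00 len=4 : 03 f6 c8 be
[2] 0x06->0x10 len=5 : 97 6f fb 14 ef
[3] 0x00->0x1a len=5 : 03 f6 c8 be 38
query mem[0x00]=0x03, mem[0x1b]=0xf6, mem[0x1d]=0xbe, mem[0x01]=0xf6, mem[0x02]=0xc8

MEM[0x00,0x1b,0x1d,0x01,0x02] = 03 f6 be f6 c8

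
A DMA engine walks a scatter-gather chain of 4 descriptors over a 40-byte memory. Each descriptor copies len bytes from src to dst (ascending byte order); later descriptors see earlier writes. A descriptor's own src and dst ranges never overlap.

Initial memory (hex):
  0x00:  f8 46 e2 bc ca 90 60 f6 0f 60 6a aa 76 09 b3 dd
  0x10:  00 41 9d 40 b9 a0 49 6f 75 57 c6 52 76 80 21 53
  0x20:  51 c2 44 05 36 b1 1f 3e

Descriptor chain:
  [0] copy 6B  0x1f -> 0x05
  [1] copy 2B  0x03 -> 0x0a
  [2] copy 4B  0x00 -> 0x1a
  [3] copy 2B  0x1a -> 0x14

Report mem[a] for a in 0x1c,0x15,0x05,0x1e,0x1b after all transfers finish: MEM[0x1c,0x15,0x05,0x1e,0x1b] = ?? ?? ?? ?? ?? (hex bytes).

D0: mem[0x05..0x0a] <- [53 51 c2 44 05 36]
D1: mem[0x0a..0x0b] <- [bc ca]
D2: mem[0x1a..0x1d] <- [f8 46 e2 bc]
D3: mem[0x14..0x15] <- [f8 46]
query mem[0x1c]=0xe2, mem[0x15]=0x46, mem[0x05]=0x53, mem[0x1e]=0x21, mem[0x1b]=0x46

MEM[0x1c,0x15,0x05,0x1e,0x1b] = e2 46 53 21 46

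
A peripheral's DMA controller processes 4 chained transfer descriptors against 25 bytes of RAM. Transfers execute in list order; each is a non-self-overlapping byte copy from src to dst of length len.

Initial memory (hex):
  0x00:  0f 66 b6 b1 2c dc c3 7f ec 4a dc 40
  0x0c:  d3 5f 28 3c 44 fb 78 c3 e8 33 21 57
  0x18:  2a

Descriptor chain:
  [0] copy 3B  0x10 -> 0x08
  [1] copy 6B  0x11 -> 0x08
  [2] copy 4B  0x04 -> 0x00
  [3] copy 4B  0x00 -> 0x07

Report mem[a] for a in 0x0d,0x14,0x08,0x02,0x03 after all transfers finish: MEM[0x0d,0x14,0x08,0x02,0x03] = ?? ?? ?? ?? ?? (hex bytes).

D0: mem[0x08..0x0a] <- [44 fb 78]
D1: mem[0x08..0x0d] <- [fb 78 c3 e8 33 21]
D2: mem[0x00..0x03] <- [2c dc c3 7f]
D3: mem[0x07..0x0a] <- [2c dc c3 7f]
query mem[0x0d]=0x21, mem[0x14]=0xe8, mem[0x08]=0xdc, mem[0x02]=0xc3, mem[0x03]=0x7f

MEM[0x0d,0x14,0x08,0x02,0x03] = 21 e8 dc c3 7f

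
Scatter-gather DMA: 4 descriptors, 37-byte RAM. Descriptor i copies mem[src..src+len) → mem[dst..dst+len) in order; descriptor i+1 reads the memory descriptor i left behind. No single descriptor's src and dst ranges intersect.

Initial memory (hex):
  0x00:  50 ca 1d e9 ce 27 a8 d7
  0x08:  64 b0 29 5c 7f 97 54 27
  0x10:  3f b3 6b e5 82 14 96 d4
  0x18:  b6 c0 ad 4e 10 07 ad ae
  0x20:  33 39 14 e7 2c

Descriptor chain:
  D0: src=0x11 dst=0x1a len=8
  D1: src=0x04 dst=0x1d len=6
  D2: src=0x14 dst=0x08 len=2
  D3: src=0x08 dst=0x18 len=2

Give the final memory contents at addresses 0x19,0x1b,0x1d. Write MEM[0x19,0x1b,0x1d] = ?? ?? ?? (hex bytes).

#0 dst[0x1a+8] := {0xb3,0x6b,0xe5,0x82,0x14,0x96,0xd4,0xb6}
#1 dst[0x1d+6] := {0xce,0x27,0xa8,0xd7,0x64,0xb0}
#2 dst[0x08+2] := {0x82,0x14}
#3 dst[0x18+2] := {0x82,0x14}
query mem[0x19]=0x14, mem[0x1b]=0x6b, mem[0x1d]=0xce

MEM[0x19,0x1b,0x1d] = 14 6b ce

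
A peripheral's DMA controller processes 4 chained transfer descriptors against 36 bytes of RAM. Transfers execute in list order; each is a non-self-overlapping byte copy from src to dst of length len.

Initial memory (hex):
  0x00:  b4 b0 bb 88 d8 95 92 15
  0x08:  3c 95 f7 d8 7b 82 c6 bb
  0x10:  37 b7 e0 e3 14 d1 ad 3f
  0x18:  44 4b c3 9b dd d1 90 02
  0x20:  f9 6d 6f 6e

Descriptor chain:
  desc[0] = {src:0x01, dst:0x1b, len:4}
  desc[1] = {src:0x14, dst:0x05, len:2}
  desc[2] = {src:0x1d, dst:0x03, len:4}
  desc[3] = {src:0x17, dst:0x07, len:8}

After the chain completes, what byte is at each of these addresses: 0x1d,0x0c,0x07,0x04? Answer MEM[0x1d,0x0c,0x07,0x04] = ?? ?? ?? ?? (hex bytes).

  after D0: wrote 4B at 0x1b = b0bb88d8
  after D1: wrote 2B at 0x05 = 14d1
  after D2: wrote 4B at 0x03 = 88d802f9
  after D3: wrote 8B at 0x07 = 3f444bc3b0bb88d8
query mem[0x1d]=0x88, mem[0x0c]=0xbb, mem[0x07]=0x3f, mem[0x04]=0xd8

MEM[0x1d,0x0c,0x07,0x04] = 88 bb 3f d8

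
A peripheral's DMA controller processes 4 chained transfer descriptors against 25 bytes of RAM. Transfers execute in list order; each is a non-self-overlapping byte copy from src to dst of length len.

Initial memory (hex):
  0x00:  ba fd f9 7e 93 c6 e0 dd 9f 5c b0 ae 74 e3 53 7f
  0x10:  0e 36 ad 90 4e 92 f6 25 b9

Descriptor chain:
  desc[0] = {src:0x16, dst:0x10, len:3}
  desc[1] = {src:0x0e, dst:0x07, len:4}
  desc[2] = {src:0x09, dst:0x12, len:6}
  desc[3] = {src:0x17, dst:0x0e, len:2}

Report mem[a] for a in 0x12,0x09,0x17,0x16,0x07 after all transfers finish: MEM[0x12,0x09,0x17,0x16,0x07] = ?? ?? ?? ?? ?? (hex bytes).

  after D0: wrote 3B at 0x10 = f625b9
  after D1: wrote 4B at 0x07 = 537ff625
  after D2: wrote 6B at 0x12 = f625ae74e353
  after D3: wrote 2B at 0x0e = 53b9
query mem[0x12]=0xf6, mem[0x09]=0xf6, mem[0x17]=0x53, mem[0x16]=0xe3, mem[0x07]=0x53

MEM[0x12,0x09,0x17,0x16,0x07] = f6 f6 53 e3 53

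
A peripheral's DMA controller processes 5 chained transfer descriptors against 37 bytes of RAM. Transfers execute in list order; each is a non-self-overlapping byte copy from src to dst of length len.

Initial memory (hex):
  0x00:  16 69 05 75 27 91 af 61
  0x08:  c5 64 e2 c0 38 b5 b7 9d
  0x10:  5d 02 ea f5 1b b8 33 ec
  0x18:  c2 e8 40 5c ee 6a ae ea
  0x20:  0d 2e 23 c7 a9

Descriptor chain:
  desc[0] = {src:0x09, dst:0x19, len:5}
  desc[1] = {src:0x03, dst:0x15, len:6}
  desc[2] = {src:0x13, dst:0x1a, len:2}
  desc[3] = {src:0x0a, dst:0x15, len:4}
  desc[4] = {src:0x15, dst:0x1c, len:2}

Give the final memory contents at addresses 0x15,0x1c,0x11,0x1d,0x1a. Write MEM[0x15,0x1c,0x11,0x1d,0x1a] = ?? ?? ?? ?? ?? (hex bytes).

  after D0: wrote 5B at 0x19 = 64e2c038b5
  after D1: wrote 6B at 0x15 = 752791af61c5
  after D2: wrote 2B at 0x1a = f51b
  after D3: wrote 4B at 0x15 = e2c038b5
  after D4: wrote 2B at 0x1c = e2c0
query mem[0x15]=0xe2, mem[0x1c]=0xe2, mem[0x11]=0x02, mem[0x1d]=0xc0, mem[0x1a]=0xf5

MEM[0x15,0x1c,0x11,0x1d,0x1a] = e2 e2 02 c0 f5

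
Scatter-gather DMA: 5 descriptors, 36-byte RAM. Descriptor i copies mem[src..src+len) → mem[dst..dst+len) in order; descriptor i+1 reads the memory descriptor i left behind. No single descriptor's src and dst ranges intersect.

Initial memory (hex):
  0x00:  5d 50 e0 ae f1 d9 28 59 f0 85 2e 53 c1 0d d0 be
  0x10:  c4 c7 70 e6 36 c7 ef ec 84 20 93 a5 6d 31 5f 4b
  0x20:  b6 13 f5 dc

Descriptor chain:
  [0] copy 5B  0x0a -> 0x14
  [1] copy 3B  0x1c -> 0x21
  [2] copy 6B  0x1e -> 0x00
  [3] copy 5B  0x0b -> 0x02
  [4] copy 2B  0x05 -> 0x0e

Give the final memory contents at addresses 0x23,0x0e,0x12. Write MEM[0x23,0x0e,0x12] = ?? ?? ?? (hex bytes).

MEM[0x23,0x0e,0x12] = 5f d0 70

[0] 0x0a->0x14 len=5 : 2e 53 c1 0d d0
[1] 0x1c->0x21 len=3 : 6d 31 5f
[2] 0x1e->0x00 len=6 : 5f 4b b6 6d 31 5f
[3] 0x0b->0x02 len=5 : 53 c1 0d d0 be
[4] 0x05->0x0e len=2 : d0 be
query mem[0x23]=0x5f, mem[0x0e]=0xd0, mem[0x12]=0x70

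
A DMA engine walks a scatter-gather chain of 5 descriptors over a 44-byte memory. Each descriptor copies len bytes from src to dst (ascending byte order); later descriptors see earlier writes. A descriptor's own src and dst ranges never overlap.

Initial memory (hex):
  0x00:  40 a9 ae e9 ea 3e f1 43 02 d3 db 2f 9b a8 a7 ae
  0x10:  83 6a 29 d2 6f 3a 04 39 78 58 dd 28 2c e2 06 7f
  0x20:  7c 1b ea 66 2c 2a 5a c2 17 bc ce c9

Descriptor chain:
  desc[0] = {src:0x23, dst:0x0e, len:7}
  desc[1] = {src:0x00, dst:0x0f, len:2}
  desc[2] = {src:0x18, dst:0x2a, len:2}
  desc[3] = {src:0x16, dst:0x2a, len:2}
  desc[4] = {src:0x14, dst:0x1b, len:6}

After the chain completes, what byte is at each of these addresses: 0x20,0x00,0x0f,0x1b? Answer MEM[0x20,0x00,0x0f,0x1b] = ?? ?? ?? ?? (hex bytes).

  after D0: wrote 7B at 0x0e = 662c2a5ac217bc
  after D1: wrote 2B at 0x0f = 40a9
  after D2: wrote 2B at 0x2a = 7858
  after D3: wrote 2B at 0x2a = 0439
  after D4: wrote 6B at 0x1b = bc3a04397858
query mem[0x20]=0x58, mem[0x00]=0x40, mem[0x0f]=0x40, mem[0x1b]=0xbc

MEM[0x20,0x00,0x0f,0x1b] = 58 40 40 bc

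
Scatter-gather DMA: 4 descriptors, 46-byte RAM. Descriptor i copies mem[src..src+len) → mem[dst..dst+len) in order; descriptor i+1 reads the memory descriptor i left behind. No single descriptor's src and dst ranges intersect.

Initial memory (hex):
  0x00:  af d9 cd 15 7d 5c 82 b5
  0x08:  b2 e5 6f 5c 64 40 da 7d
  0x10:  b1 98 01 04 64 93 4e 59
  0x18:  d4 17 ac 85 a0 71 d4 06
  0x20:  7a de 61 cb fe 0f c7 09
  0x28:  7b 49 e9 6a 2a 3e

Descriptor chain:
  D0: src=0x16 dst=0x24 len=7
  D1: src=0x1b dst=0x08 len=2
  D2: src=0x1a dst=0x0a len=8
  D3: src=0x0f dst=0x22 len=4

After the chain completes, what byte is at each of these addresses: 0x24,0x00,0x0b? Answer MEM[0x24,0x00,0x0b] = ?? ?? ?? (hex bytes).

[0] 0x16->0x24 len=7 : 4e 59 d4 17 ac 85 a0
[1] 0x1b->0x08 len=2 : 85 a0
[2] 0x1a->0x0a len=8 : ac 85 a0 71 d4 06 7a de
[3] 0x0f->0x22 len=4 : 06 7a de 01
query mem[0x24]=0xde, mem[0x00]=0xaf, mem[0x0b]=0x85

MEM[0x24,0x00,0x0b] = de af 85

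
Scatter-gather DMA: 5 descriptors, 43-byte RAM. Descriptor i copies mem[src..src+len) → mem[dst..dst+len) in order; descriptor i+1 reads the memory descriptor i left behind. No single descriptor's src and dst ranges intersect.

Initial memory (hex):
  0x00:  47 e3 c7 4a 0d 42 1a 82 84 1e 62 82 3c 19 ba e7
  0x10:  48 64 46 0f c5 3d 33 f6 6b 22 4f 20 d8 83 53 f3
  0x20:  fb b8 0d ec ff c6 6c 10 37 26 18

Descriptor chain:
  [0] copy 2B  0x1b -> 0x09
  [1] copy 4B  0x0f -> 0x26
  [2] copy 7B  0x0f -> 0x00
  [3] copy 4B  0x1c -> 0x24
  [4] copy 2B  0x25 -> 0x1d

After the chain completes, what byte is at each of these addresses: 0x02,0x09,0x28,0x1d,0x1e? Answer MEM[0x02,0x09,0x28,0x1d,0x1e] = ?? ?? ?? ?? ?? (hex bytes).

D0: mem[0x09..0x0a] <- [20 d8]
D1: mem[0x26..0x29] <- [e7 48 64 46]
D2: mem[0x00..0x06] <- [e7 48 64 46 0f c5 3d]
D3: mem[0x24..0x27] <- [d8 83 53 f3]
D4: mem[0x1d..0x1e] <- [83 53]
query mem[0x02]=0x64, mem[0x09]=0x20, mem[0x28]=0x64, mem[0x1d]=0x83, mem[0x1e]=0x53

MEM[0x02,0x09,0x28,0x1d,0x1e] = 64 20 64 83 53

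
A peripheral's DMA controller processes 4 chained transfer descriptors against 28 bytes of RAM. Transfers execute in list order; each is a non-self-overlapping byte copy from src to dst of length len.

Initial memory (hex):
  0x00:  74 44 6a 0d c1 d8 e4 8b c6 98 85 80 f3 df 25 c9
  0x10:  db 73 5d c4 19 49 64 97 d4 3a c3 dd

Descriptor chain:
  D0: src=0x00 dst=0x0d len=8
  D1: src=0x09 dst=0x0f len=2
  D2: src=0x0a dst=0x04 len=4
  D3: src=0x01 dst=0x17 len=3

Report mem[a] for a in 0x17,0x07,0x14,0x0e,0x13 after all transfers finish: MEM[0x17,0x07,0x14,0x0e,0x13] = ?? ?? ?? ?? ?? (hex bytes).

#0 dst[0x0d+8] := {0x74,0x44,0x6a,0x0d,0xc1,0xd8,0xe4,0x8b}
#1 dst[0x0f+2] := {0x98,0x85}
#2 dst[0x04+4] := {0x85,0x80,0xf3,0x74}
#3 dst[0x17+3] := {0x44,0x6a,0x0d}
query mem[0x17]=0x44, mem[0x07]=0x74, mem[0x14]=0x8b, mem[0x0e]=0x44, mem[0x13]=0xe4

MEM[0x17,0x07,0x14,0x0e,0x13] = 44 74 8b 44 e4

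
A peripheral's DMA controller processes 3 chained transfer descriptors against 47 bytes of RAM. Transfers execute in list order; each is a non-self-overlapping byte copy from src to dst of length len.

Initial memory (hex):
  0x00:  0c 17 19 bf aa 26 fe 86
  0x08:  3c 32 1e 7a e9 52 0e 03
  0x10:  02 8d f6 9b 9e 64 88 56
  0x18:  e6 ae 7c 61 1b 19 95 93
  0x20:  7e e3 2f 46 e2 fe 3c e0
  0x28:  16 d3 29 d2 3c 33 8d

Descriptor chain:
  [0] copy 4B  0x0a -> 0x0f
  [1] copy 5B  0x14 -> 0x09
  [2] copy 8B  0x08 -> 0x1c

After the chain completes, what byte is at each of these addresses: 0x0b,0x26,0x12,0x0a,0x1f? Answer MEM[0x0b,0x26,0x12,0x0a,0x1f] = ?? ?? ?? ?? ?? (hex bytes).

MEM[0x0b,0x26,0x12,0x0a,0x1f] = 88 3c 52 64 88

#0 dst[0x0f+4] := {0x1e,0x7a,0xe9,0x52}
#1 dst[0x09+5] := {0x9e,0x64,0x88,0x56,0xe6}
#2 dst[0x1c+8] := {0x3c,0x9e,0x64,0x88,0x56,0xe6,0x0e,0x1e}
query mem[0x0b]=0x88, mem[0x26]=0x3c, mem[0x12]=0x52, mem[0x0a]=0x64, mem[0x1f]=0x88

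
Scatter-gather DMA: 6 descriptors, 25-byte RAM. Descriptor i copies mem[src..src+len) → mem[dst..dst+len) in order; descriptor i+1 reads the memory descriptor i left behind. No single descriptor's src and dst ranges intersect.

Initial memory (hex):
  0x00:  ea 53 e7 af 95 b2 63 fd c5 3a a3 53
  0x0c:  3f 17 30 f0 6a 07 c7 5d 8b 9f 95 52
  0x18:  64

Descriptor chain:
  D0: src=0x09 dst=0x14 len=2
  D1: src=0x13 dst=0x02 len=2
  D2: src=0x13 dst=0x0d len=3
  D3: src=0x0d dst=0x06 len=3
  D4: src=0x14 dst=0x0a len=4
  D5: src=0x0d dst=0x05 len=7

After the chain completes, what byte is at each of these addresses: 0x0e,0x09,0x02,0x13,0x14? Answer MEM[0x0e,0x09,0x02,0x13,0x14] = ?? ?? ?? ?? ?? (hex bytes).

[0] 0x09->0x14 len=2 : 3a a3
[1] 0x13->0x02 len=2 : 5d 3a
[2] 0x13->0x0d len=3 : 5d 3a a3
[3] 0x0d->0x06 len=3 : 5d 3a a3
[4] 0x14->0x0a len=4 : 3a a3 95 52
[5] 0x0d->0x05 len=7 : 52 3a a3 6a 07 c7 5d
query mem[0x0e]=0x3a, mem[0x09]=0x07, mem[0x02]=0x5d, mem[0x13]=0x5d, mem[0x14]=0x3a

MEM[0x0e,0x09,0x02,0x13,0x14] = 3a 07 5d 5d 3a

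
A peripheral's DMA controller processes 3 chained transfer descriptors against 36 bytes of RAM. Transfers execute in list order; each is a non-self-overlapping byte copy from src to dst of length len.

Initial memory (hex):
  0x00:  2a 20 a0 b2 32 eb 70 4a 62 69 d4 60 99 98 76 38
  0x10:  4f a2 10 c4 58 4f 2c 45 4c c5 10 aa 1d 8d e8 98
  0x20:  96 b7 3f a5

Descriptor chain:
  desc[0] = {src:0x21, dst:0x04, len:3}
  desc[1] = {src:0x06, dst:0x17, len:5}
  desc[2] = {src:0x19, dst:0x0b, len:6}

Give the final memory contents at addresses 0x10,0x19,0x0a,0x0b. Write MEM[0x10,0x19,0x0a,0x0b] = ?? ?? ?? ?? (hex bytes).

MEM[0x10,0x19,0x0a,0x0b] = e8 62 d4 62

[0] 0x21->0x04 len=3 : b7 3f a5
[1] 0x06->0x17 len=5 : a5 4a 62 69 d4
[2] 0x19->0x0b len=6 : 62 69 d4 1d 8d e8
query mem[0x10]=0xe8, mem[0x19]=0x62, mem[0x0a]=0xd4, mem[0x0b]=0x62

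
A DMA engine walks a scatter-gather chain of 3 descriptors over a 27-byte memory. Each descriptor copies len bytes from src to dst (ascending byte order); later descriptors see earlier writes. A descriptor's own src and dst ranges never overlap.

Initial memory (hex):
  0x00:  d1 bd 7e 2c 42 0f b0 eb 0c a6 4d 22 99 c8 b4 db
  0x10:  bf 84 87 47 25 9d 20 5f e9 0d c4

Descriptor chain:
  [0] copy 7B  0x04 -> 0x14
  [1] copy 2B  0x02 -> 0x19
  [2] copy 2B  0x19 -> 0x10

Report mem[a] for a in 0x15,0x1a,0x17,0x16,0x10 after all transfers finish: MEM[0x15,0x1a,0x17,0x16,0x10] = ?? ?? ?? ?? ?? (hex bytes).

MEM[0x15,0x1a,0x17,0x16,0x10] = 0f 2c eb b0 7e

[0] 0x04->0x14 len=7 : 42 0f b0 eb 0c a6 4d
[1] 0x02->0x19 len=2 : 7e 2c
[2] 0x19->0x10 len=2 : 7e 2c
query mem[0x15]=0x0f, mem[0x1a]=0x2c, mem[0x17]=0xeb, mem[0x16]=0xb0, mem[0x10]=0x7e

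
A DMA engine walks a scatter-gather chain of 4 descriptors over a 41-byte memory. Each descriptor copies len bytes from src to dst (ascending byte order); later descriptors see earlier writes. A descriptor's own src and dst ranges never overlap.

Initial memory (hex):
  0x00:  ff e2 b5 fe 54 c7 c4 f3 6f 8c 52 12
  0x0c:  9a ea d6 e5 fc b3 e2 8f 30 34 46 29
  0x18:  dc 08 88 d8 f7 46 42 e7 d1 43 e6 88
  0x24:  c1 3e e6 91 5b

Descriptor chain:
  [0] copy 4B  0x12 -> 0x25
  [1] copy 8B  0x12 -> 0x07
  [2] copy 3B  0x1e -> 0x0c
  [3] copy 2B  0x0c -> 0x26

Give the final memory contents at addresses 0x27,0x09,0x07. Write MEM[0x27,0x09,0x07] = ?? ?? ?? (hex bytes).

MEM[0x27,0x09,0x07] = e7 30 e2

#0 dst[0x25+4] := {0xe2,0x8f,0x30,0x34}
#1 dst[0x07+8] := {0xe2,0x8f,0x30,0x34,0x46,0x29,0xdc,0x08}
#2 dst[0x0c+3] := {0x42,0xe7,0xd1}
#3 dst[0x26+2] := {0x42,0xe7}
query mem[0x27]=0xe7, mem[0x09]=0x30, mem[0x07]=0xe2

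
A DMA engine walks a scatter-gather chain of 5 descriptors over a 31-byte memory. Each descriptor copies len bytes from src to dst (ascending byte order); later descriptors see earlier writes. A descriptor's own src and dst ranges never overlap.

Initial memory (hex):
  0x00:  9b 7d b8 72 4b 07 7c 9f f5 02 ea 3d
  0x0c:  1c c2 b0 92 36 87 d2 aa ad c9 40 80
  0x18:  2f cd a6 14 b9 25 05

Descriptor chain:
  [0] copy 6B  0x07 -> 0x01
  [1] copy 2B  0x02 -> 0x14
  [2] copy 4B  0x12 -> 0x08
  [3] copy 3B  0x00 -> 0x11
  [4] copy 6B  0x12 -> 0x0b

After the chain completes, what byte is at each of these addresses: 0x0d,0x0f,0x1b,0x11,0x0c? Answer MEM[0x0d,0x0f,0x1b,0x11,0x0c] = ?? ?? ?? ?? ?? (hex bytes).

  after D0: wrote 6B at 0x01 = 9ff502ea3d1c
  after D1: wrote 2B at 0x14 = f502
  after D2: wrote 4B at 0x08 = d2aaf502
  after D3: wrote 3B at 0x11 = 9b9ff5
  after D4: wrote 6B at 0x0b = 9ff5f5024080
query mem[0x0d]=0xf5, mem[0x0f]=0x40, mem[0x1b]=0x14, mem[0x11]=0x9b, mem[0x0c]=0xf5

MEM[0x0d,0x0f,0x1b,0x11,0x0c] = f5 40 14 9b f5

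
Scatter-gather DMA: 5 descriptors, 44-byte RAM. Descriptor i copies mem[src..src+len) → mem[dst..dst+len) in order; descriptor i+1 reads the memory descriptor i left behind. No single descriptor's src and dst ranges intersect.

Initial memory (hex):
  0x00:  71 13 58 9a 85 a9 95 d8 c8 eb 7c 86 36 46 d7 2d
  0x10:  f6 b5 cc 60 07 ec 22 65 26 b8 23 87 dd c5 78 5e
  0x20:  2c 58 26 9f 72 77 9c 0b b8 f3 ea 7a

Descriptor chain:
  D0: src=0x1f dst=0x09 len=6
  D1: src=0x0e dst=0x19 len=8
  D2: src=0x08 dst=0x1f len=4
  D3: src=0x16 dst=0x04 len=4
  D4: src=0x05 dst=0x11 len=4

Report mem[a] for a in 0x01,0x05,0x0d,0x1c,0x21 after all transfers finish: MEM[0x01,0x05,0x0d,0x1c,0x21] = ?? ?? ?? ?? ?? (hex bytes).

[0] 0x1f->0x09 len=6 : 5e 2c 58 26 9f 72
[1] 0x0e->0x19 len=8 : 72 2d f6 b5 cc 60 07 ec
[2] 0x08->0x1f len=4 : c8 5e 2c 58
[3] 0x16->0x04 len=4 : 22 65 26 72
[4] 0x05->0x11 len=4 : 65 26 72 c8
query mem[0x01]=0x13, mem[0x05]=0x65, mem[0x0d]=0x9f, mem[0x1c]=0xb5, mem[0x21]=0x2c

MEM[0x01,0x05,0x0d,0x1c,0x21] = 13 65 9f b5 2c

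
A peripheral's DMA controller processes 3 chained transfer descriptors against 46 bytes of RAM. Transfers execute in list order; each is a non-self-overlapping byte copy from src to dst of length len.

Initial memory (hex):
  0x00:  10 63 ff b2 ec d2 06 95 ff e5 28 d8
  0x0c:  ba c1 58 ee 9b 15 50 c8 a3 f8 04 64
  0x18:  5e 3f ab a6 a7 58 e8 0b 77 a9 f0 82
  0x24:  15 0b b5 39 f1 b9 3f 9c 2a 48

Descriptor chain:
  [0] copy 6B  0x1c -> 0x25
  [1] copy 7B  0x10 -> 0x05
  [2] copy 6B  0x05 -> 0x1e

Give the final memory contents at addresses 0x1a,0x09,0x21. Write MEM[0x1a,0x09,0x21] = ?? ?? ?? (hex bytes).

MEM[0x1a,0x09,0x21] = ab a3 c8

[0] 0x1c->0x25 len=6 : a7 58 e8 0b 77 a9
[1] 0x10->0x05 len=7 : 9b 15 50 c8 a3 f8 04
[2] 0x05->0x1e len=6 : 9b 15 50 c8 a3 f8
query mem[0x1a]=0xab, mem[0x09]=0xa3, mem[0x21]=0xc8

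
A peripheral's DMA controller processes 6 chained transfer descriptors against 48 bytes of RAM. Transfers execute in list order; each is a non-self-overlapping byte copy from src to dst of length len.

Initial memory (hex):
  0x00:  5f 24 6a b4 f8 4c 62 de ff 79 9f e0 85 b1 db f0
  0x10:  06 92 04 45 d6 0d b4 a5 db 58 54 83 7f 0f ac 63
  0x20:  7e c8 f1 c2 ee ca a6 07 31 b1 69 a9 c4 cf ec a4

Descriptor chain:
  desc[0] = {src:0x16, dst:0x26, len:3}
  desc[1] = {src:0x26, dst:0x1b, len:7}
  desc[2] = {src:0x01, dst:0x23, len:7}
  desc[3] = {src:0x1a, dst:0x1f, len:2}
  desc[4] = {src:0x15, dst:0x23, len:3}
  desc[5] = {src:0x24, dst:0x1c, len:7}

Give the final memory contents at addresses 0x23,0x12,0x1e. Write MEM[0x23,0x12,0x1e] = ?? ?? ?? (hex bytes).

D0: mem[0x26..0x28] <- [b4 a5 db]
D1: mem[0x1b..0x21] <- [b4 a5 db b1 69 a9 c4]
D2: mem[0x23..0x29] <- [24 6a b4 f8 4c 62 de]
D3: mem[0x1f..0x20] <- [54 b4]
D4: mem[0x23..0x25] <- [0d b4 a5]
D5: mem[0x1c..0x22] <- [b4 a5 f8 4c 62 de 69]
query mem[0x23]=0x0d, mem[0x12]=0x04, mem[0x1e]=0xf8

MEM[0x23,0x12,0x1e] = 0d 04 f8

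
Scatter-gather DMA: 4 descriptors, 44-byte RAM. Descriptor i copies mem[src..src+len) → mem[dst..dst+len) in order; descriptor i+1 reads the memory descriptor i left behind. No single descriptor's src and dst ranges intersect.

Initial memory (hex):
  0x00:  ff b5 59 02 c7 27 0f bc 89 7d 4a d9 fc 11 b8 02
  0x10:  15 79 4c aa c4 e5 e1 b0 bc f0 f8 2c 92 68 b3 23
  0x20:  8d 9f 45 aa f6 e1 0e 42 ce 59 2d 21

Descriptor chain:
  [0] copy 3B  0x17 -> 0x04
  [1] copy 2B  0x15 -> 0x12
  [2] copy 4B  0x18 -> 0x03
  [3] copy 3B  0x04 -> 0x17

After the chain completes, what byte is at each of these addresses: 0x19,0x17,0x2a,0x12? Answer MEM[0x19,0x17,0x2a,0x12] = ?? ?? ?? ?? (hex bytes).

MEM[0x19,0x17,0x2a,0x12] = 2c f0 2d e5

[0] 0x17->0x04 len=3 : b0 bc f0
[1] 0x15->0x12 len=2 : e5 e1
[2] 0x18->0x03 len=4 : bc f0 f8 2c
[3] 0x04->0x17 len=3 : f0 f8 2c
query mem[0x19]=0x2c, mem[0x17]=0xf0, mem[0x2a]=0x2d, mem[0x12]=0xe5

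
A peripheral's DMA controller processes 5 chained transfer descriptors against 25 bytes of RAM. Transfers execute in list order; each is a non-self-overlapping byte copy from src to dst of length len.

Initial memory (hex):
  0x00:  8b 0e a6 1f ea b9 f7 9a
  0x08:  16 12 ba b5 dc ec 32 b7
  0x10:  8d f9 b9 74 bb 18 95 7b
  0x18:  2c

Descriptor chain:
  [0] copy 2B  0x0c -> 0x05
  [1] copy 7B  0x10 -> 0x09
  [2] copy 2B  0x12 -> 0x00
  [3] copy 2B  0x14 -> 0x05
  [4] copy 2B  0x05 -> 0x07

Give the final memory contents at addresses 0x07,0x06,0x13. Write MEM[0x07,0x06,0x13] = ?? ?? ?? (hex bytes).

MEM[0x07,0x06,0x13] = bb 18 74

D0: mem[0x05..0x06] <- [dc ec]
D1: mem[0x09..0x0f] <- [8d f9 b9 74 bb 18 95]
D2: mem[0x00..0x01] <- [b9 74]
D3: mem[0x05..0x06] <- [bb 18]
D4: mem[0x07..0x08] <- [bb 18]
query mem[0x07]=0xbb, mem[0x06]=0x18, mem[0x13]=0x74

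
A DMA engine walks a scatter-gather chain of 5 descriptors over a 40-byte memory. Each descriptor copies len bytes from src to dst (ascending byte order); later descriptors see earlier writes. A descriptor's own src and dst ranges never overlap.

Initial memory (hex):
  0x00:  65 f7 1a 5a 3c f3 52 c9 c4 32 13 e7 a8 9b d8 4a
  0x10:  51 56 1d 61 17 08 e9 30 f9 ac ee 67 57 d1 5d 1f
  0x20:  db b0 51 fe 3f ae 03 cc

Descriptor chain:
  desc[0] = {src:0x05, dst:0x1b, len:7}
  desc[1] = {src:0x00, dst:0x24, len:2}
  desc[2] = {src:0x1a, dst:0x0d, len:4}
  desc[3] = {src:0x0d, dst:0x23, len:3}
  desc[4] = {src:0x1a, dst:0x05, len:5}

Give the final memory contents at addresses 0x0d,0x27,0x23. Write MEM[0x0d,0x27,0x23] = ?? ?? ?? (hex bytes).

MEM[0x0d,0x27,0x23] = ee cc ee

#0 dst[0x1b+7] := {0xf3,0x52,0xc9,0xc4,0x32,0x13,0xe7}
#1 dst[0x24+2] := {0x65,0xf7}
#2 dst[0x0d+4] := {0xee,0xf3,0x52,0xc9}
#3 dst[0x23+3] := {0xee,0xf3,0x52}
#4 dst[0x05+5] := {0xee,0xf3,0x52,0xc9,0xc4}
query mem[0x0d]=0xee, mem[0x27]=0xcc, mem[0x23]=0xee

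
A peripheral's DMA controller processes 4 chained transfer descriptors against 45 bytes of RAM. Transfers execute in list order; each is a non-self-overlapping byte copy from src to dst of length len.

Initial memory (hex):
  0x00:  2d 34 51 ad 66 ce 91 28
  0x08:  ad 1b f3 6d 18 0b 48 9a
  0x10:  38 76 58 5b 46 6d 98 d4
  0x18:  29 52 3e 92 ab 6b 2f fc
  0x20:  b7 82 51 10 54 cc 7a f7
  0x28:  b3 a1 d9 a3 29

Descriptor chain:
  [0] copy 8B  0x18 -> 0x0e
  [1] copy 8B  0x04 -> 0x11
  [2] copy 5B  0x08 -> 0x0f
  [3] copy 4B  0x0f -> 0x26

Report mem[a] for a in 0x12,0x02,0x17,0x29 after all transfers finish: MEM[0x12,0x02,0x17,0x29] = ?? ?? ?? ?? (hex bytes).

MEM[0x12,0x02,0x17,0x29] = 6d 51 f3 6d

#0 dst[0x0e+8] := {0x29,0x52,0x3e,0x92,0xab,0x6b,0x2f,0xfc}
#1 dst[0x11+8] := {0x66,0xce,0x91,0x28,0xad,0x1b,0xf3,0x6d}
#2 dst[0x0f+5] := {0xad,0x1b,0xf3,0x6d,0x18}
#3 dst[0x26+4] := {0xad,0x1b,0xf3,0x6d}
query mem[0x12]=0x6d, mem[0x02]=0x51, mem[0x17]=0xf3, mem[0x29]=0x6d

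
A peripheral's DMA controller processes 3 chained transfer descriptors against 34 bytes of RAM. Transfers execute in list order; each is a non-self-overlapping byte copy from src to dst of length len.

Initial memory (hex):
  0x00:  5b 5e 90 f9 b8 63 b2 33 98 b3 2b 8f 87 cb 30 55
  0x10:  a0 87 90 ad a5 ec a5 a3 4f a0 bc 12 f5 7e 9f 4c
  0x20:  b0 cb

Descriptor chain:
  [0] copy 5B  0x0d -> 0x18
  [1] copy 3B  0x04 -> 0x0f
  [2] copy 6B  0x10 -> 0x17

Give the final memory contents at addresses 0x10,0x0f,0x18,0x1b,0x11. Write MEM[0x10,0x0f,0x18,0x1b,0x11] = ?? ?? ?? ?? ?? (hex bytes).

MEM[0x10,0x0f,0x18,0x1b,0x11] = 63 b8 b2 a5 b2

[0] 0x0d->0x18 len=5 : cb 30 55 a0 87
[1] 0x04->0x0f len=3 : b8 63 b2
[2] 0x10->0x17 len=6 : 63 b2 90 ad a5 ec
query mem[0x10]=0x63, mem[0x0f]=0xb8, mem[0x18]=0xb2, mem[0x1b]=0xa5, mem[0x11]=0xb2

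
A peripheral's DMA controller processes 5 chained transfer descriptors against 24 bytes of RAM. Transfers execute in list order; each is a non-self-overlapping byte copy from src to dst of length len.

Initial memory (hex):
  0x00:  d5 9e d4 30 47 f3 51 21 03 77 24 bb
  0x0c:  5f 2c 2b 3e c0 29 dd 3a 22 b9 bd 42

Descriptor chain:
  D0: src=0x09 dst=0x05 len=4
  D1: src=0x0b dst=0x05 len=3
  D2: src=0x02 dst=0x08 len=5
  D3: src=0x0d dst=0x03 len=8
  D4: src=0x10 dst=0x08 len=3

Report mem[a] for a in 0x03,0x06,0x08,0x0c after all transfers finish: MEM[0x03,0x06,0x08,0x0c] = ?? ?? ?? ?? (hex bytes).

MEM[0x03,0x06,0x08,0x0c] = 2c c0 c0 5f

  after D0: wrote 4B at 0x05 = 7724bb5f
  after D1: wrote 3B at 0x05 = bb5f2c
  after D2: wrote 5B at 0x08 = d43047bb5f
  after D3: wrote 8B at 0x03 = 2c2b3ec029dd3a22
  after D4: wrote 3B at 0x08 = c029dd
query mem[0x03]=0x2c, mem[0x06]=0xc0, mem[0x08]=0xc0, mem[0x0c]=0x5f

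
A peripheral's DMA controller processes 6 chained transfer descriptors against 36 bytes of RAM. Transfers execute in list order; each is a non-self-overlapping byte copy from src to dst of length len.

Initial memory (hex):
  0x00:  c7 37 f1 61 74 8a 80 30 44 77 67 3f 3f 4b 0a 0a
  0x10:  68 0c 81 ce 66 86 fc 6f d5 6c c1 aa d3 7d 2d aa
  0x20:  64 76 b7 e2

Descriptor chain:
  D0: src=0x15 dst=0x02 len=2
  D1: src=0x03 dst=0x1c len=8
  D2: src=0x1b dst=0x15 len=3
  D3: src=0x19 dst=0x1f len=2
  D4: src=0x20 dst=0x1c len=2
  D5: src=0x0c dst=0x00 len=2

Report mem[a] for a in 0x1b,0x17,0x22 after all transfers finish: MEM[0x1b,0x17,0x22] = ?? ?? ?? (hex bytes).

[0] 0x15->0x02 len=2 : 86 fc
[1] 0x03->0x1c len=8 : fc 74 8a 80 30 44 77 67
[2] 0x1b->0x15 len=3 : aa fc 74
[3] 0x19->0x1f len=2 : 6c c1
[4] 0x20->0x1c len=2 : c1 44
[5] 0x0c->0x00 len=2 : 3f 4b
query mem[0x1b]=0xaa, mem[0x17]=0x74, mem[0x22]=0x77

MEM[0x1b,0x17,0x22] = aa 74 77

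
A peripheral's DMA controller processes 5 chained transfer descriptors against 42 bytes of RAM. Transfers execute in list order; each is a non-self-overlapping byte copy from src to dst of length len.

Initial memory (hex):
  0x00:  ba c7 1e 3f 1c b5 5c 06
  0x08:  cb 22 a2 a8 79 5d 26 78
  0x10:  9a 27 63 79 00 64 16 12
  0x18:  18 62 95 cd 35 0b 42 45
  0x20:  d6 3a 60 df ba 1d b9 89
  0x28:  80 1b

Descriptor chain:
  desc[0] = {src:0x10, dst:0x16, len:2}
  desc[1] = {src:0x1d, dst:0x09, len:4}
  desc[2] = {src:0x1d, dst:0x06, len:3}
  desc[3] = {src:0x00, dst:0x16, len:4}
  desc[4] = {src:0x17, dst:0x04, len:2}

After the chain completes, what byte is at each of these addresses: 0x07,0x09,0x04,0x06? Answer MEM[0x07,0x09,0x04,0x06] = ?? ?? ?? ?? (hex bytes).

MEM[0x07,0x09,0x04,0x06] = 42 0b c7 0b

  after D0: wrote 2B at 0x16 = 9a27
  after D1: wrote 4B at 0x09 = 0b4245d6
  after D2: wrote 3B at 0x06 = 0b4245
  after D3: wrote 4B at 0x16 = bac71e3f
  after D4: wrote 2B at 0x04 = c71e
query mem[0x07]=0x42, mem[0x09]=0x0b, mem[0x04]=0xc7, mem[0x06]=0x0b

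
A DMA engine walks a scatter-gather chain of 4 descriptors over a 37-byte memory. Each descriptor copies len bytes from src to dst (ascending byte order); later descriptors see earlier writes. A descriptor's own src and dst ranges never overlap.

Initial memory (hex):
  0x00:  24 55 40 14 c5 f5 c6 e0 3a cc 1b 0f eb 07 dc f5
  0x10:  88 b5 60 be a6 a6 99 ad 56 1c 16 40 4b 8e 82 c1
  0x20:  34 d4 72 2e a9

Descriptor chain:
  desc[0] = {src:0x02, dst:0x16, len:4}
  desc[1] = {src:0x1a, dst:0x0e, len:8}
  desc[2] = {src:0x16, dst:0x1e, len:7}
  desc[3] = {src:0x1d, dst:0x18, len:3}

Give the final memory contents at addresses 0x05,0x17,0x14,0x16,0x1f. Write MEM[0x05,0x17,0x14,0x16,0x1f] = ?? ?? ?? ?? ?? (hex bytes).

MEM[0x05,0x17,0x14,0x16,0x1f] = f5 14 34 40 14

#0 dst[0x16+4] := {0x40,0x14,0xc5,0xf5}
#1 dst[0x0e+8] := {0x16,0x40,0x4b,0x8e,0x82,0xc1,0x34,0xd4}
#2 dst[0x1e+7] := {0x40,0x14,0xc5,0xf5,0x16,0x40,0x4b}
#3 dst[0x18+3] := {0x8e,0x40,0x14}
query mem[0x05]=0xf5, mem[0x17]=0x14, mem[0x14]=0x34, mem[0x16]=0x40, mem[0x1f]=0x14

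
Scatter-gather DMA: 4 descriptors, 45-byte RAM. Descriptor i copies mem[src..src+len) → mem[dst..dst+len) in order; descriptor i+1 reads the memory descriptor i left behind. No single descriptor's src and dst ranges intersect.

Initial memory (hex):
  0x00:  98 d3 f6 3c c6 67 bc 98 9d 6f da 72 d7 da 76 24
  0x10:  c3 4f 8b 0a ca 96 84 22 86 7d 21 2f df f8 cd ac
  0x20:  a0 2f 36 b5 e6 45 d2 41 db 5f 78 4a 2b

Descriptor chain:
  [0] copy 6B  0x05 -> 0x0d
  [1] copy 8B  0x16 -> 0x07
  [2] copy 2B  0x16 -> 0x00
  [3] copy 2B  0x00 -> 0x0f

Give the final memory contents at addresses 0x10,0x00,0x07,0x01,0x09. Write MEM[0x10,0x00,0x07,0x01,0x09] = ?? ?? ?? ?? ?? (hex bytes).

  after D0: wrote 6B at 0x0d = 67bc989d6fda
  after D1: wrote 8B at 0x07 = 8422867d212fdff8
  after D2: wrote 2B at 0x00 = 8422
  after D3: wrote 2B at 0x0f = 8422
query mem[0x10]=0x22, mem[0x00]=0x84, mem[0x07]=0x84, mem[0x01]=0x22, mem[0x09]=0x86

MEM[0x10,0x00,0x07,0x01,0x09] = 22 84 84 22 86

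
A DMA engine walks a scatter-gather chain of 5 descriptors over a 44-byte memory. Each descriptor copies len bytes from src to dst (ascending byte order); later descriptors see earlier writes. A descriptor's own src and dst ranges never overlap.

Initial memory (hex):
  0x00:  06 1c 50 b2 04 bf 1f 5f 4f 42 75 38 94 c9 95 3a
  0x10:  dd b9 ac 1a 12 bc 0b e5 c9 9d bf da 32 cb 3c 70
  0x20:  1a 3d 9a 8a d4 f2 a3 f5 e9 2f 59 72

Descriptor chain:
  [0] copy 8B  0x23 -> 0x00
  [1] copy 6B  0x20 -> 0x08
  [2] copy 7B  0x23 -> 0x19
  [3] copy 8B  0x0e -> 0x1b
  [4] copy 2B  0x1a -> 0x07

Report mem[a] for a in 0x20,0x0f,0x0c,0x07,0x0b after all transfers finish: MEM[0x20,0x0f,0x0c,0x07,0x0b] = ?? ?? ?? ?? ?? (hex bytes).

  after D0: wrote 8B at 0x00 = 8ad4f2a3f5e92f59
  after D1: wrote 6B at 0x08 = 1a3d9a8ad4f2
  after D2: wrote 7B at 0x19 = 8ad4f2a3f5e92f
  after D3: wrote 8B at 0x1b = 953addb9ac1a12bc
  after D4: wrote 2B at 0x07 = d495
query mem[0x20]=0x1a, mem[0x0f]=0x3a, mem[0x0c]=0xd4, mem[0x07]=0xd4, mem[0x0b]=0x8a

MEM[0x20,0x0f,0x0c,0x07,0x0b] = 1a 3a d4 d4 8a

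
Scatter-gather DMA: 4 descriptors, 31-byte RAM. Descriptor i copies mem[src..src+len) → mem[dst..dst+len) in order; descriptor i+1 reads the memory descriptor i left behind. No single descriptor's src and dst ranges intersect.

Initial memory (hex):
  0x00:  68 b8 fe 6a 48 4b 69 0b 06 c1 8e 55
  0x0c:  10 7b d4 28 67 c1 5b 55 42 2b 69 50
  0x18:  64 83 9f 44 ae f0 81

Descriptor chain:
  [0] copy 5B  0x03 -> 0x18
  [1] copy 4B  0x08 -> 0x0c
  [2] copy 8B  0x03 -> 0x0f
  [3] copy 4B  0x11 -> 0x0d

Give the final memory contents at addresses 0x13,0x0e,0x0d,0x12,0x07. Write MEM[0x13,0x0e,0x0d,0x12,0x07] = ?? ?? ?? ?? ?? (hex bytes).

MEM[0x13,0x0e,0x0d,0x12,0x07] = 0b 69 4b 69 0b

[0] 0x03->0x18 len=5 : 6a 48 4b 69 0b
[1] 0x08->0x0c len=4 : 06 c1 8e 55
[2] 0x03->0x0f len=8 : 6a 48 4b 69 0b 06 c1 8e
[3] 0x11->0x0d len=4 : 4b 69 0b 06
query mem[0x13]=0x0b, mem[0x0e]=0x69, mem[0x0d]=0x4b, mem[0x12]=0x69, mem[0x07]=0x0b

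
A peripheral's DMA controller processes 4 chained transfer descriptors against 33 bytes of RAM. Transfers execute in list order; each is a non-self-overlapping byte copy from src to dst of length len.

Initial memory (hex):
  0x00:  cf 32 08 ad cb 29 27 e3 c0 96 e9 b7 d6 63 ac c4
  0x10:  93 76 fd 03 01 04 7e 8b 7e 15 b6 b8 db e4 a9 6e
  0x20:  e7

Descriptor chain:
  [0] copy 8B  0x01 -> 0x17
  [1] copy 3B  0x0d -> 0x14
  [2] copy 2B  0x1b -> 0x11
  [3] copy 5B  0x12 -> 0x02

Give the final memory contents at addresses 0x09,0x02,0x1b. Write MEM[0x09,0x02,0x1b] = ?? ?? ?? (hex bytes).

MEM[0x09,0x02,0x1b] = 96 27 29

[0] 0x01->0x17 len=8 : 32 08 ad cb 29 27 e3 c0
[1] 0x0d->0x14 len=3 : 63 ac c4
[2] 0x1b->0x11 len=2 : 29 27
[3] 0x12->0x02 len=5 : 27 03 63 ac c4
query mem[0x09]=0x96, mem[0x02]=0x27, mem[0x1b]=0x29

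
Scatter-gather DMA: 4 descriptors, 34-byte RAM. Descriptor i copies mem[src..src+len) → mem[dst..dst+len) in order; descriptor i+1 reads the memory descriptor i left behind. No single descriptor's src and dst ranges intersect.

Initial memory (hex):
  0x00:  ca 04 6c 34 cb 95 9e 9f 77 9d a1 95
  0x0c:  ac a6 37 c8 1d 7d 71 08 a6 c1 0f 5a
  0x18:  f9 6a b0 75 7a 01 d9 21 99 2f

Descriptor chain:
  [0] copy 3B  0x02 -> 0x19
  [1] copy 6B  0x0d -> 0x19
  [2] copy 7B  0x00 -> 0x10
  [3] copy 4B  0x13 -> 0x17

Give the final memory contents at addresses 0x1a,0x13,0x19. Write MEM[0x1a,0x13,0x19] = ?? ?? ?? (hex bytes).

MEM[0x1a,0x13,0x19] = 9e 34 95

  after D0: wrote 3B at 0x19 = 6c34cb
  after D1: wrote 6B at 0x19 = a637c81d7d71
  after D2: wrote 7B at 0x10 = ca046c34cb959e
  after D3: wrote 4B at 0x17 = 34cb959e
query mem[0x1a]=0x9e, mem[0x13]=0x34, mem[0x19]=0x95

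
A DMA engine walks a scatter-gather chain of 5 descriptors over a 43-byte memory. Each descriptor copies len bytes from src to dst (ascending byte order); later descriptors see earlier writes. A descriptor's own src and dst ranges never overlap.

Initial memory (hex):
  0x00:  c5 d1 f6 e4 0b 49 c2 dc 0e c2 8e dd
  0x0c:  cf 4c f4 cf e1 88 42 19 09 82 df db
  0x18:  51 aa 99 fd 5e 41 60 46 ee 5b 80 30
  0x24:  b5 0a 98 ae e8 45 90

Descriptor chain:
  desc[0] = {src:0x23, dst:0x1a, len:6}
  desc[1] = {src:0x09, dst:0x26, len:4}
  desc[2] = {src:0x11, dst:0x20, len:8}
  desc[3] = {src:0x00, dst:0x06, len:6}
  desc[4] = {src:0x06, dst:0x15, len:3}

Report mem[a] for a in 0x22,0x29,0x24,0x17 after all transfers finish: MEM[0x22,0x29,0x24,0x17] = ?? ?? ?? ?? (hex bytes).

MEM[0x22,0x29,0x24,0x17] = 19 cf 82 f6

D0: mem[0x1a..0x1f] <- [30 b5 0a 98 ae e8]
D1: mem[0x26..0x29] <- [c2 8e dd cf]
D2: mem[0x20..0x27] <- [88 42 19 09 82 df db 51]
D3: mem[0x06..0x0b] <- [c5 d1 f6 e4 0b 49]
D4: mem[0x15..0x17] <- [c5 d1 f6]
query mem[0x22]=0x19, mem[0x29]=0xcf, mem[0x24]=0x82, mem[0x17]=0xf6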